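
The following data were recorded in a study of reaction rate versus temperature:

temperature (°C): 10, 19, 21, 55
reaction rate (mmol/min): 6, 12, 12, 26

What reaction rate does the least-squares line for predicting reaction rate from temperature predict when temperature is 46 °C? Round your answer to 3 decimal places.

n = 4, Σx = 105, Σy = 56, Σxy = 1970, Σx² = 3927
Sxx = Σx² − (Σx)²/n = 3927 − 2756.25 = 1170.75
Sxy = Σxy − (Σx)(Σy)/n = 1970 − 1470 = 500
b = Sxy/Sxx = 500/1170.75 = 0.427077
a = ȳ − b·x̄ = 14 − 0.427077·26.25 = 2.789238
ŷ(46) = a + b·46 = 2.789238 + 0.427077·46 = 22.434764

22.435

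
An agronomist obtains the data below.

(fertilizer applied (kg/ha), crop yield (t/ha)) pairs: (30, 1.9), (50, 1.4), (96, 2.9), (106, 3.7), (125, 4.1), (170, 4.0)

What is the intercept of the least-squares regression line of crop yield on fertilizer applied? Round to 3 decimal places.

1.067

n = 6, Σx = 577, Σy = 18, Σxy = 1990.1, Σx² = 68377
Sxx = Σx² − (Σx)²/n = 68377 − 55488.166667 = 12888.833333
Sxy = Σxy − (Σx)(Σy)/n = 1990.1 − 1731 = 259.1
b = Sxy/Sxx = 259.1/12888.833333 = 0.020103
a = ȳ − b·x̄ = 3 − 0.020103·96.166667 = 1.066793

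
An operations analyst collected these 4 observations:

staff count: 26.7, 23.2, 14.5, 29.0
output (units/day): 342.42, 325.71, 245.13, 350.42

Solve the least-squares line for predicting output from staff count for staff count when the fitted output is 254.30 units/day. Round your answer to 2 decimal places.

n = 4, Σx = 93.4, Σy = 1263.68, Σxy = 30415.651, Σx² = 2302.38
Sxx = Σx² − (Σx)²/n = 2302.38 − 2180.89 = 121.49
Sxy = Σxy − (Σx)(Σy)/n = 30415.651 − 29506.928 = 908.723
b = Sxy/Sxx = 908.723/121.49 = 7.479817
a = ȳ − b·x̄ = 315.92 − 7.479817·23.35 = 141.266267
Set a + b·x = 254.30: x = (254.30 − 141.266267) / 7.479817 = 15.111831

15.11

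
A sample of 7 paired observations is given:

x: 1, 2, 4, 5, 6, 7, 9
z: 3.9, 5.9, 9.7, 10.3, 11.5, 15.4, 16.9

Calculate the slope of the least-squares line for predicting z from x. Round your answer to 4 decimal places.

1.6521

n = 7, Σx = 34, Σy = 73.6, Σxy = 434.9, Σx² = 212
Sxx = Σx² − (Σx)²/n = 212 − 165.142857 = 46.857143
Sxy = Σxy − (Σx)(Σy)/n = 434.9 − 357.485714 = 77.414286
b = Sxy/Sxx = 77.414286/46.857143 = 1.652134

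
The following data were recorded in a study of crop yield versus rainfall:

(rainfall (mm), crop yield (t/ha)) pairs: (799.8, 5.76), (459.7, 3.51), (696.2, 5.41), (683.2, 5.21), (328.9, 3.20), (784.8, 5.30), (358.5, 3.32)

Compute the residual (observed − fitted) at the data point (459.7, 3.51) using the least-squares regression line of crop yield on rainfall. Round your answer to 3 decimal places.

n = 7, Σx = 4111.1, Σy = 31.71, Σxy = 19948.449, Σx² = 2655069.31
Sxx = Σx² − (Σx)²/n = 2655069.31 − 2414449.03 = 240620.28
Sxy = Σxy − (Σx)(Σy)/n = 19948.449 − 18623.283 = 1325.166
b = Sxy/Sxx = 1325.166/240620.28 = 0.005507
a = ȳ − b·x̄ = 4.53 − 0.005507·587.3 = 1.295568
ŷ(459.7) = 1.295568 + 0.005507·459.7 = 3.827270
residual = y − ŷ = 3.51 − 3.827270 = -0.317270

-0.317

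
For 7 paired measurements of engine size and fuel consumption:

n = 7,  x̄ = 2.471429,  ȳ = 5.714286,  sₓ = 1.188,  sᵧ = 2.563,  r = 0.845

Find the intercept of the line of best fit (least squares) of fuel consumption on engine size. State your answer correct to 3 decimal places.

b = r · sᵧ/sₓ = 0.845 · 2.563/1.188 = 1.823009
a = ȳ − b·x̄ = 5.714286 − 1.823009·2.471429 = 1.208848

1.209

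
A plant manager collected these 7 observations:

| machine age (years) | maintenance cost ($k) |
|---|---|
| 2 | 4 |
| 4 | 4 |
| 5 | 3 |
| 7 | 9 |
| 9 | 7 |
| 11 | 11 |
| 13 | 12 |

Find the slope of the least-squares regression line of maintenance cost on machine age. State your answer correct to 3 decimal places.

n = 7, Σx = 51, Σy = 50, Σxy = 442, Σx² = 465
Sxx = Σx² − (Σx)²/n = 465 − 371.571429 = 93.428571
Sxy = Σxy − (Σx)(Σy)/n = 442 − 364.285714 = 77.714286
b = Sxy/Sxx = 77.714286/93.428571 = 0.831804

0.832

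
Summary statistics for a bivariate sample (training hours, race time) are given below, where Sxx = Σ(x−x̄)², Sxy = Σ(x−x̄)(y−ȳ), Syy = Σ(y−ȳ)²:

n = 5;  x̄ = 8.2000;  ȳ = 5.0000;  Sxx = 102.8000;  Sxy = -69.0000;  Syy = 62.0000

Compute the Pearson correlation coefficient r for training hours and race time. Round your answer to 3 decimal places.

r = Sxy/√(Sxx·Syy) = -69/√(6373.6) = -69/79.834829 = -0.864284

-0.864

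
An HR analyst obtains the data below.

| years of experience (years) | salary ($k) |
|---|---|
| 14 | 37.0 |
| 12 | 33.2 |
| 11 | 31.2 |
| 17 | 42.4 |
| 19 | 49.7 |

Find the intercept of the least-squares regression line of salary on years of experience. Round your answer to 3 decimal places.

n = 5, Σx = 73, Σy = 193.5, Σxy = 2924.7, Σx² = 1111
Sxx = Σx² − (Σx)²/n = 1111 − 1065.8 = 45.2
Sxy = Σxy − (Σx)(Σy)/n = 2924.7 − 2825.1 = 99.6
b = Sxy/Sxx = 99.6/45.2 = 2.203540
a = ȳ − b·x̄ = 38.7 − 2.203540·14.6 = 6.528319

6.528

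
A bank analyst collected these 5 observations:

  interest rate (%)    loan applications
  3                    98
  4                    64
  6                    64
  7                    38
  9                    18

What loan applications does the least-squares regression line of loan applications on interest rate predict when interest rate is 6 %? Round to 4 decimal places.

54.0000

n = 5, Σx = 29, Σy = 282, Σxy = 1362, Σx² = 191
Sxx = Σx² − (Σx)²/n = 191 − 168.2 = 22.8
Sxy = Σxy − (Σx)(Σy)/n = 1362 − 1635.6 = -273.6
b = Sxy/Sxx = -273.6/22.8 = -12
a = ȳ − b·x̄ = 56.4 − (-12)·5.8 = 126
ŷ(6) = a + b·6 = 126 + (-12)·6 = 54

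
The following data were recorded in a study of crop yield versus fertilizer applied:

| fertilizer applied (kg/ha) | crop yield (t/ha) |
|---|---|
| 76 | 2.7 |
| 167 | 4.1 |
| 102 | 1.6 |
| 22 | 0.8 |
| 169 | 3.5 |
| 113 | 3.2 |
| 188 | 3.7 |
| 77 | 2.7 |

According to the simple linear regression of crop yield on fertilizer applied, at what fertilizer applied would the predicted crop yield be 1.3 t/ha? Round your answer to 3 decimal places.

n = 8, Σx = 914, Σy = 22.3, Σxy = 2927.3, Σx² = 127156
Sxx = Σx² − (Σx)²/n = 127156 − 104424.5 = 22731.5
Sxy = Σxy − (Σx)(Σy)/n = 2927.3 − 2547.775 = 379.525
b = Sxy/Sxx = 379.525/22731.5 = 0.016696
a = ȳ − b·x̄ = 2.7875 − 0.016696·114.25 = 0.879983
Set a + b·x = 1.3: x = (1.3 − 0.879983) / 0.016696 = 25.156775

25.157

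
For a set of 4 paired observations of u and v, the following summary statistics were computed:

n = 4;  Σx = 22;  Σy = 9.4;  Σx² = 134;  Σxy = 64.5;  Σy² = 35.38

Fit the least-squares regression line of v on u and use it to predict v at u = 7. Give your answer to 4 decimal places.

Sxx = Σx² − (Σx)²/n = 134 − 121 = 13
Sxy = Σxy − (Σx)(Σy)/n = 64.5 − 51.7 = 12.8
b = Sxy/Sxx = 12.8/13 = 0.984615
a = ȳ − b·x̄ = 2.35 − 0.984615·5.5 = -3.065385
ŷ(7) = a + b·7 = -3.065385 + 0.984615·7 = 3.826923

3.8269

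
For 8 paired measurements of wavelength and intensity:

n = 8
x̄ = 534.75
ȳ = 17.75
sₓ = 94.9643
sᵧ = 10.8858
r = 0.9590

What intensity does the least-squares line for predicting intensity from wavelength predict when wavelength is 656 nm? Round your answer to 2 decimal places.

b = r · sᵧ/sₓ = 0.959 · 10.8858/94.9643 = 0.109931
a = ȳ − b·x̄ = 17.75 − 0.109931·534.75 = -41.035387
ŷ(656) = a + b·656 = -41.035387 + 0.109931·656 = 31.079085

31.08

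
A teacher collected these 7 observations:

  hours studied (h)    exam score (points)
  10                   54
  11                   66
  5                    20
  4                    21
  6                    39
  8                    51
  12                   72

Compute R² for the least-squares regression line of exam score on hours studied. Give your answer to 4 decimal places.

n = 7, Σx = 56, Σy = 323, Σxy = 2956, Σx² = 506, Σy² = 17419
Sxx = Σx² − (Σx)²/n = 506 − 448 = 58
Sxy = Σxy − (Σx)(Σy)/n = 2956 − 2584 = 372
Syy = Σy² − (Σy)²/n = 17419 − 14904.142857 = 2514.857143
R² = Sxy²/(Sxx·Syy) = (372)²/(58·2514.857143) = 0.948734

0.9487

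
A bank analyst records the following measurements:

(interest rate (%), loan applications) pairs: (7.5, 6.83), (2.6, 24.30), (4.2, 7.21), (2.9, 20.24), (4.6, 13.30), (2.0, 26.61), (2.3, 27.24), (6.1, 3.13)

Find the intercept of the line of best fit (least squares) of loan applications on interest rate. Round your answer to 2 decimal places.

33.79

n = 8, Σx = 32.2, Σy = 128.86, Σxy = 399.528, Σx² = 156.72
Sxx = Σx² − (Σx)²/n = 156.72 − 129.605 = 27.115
Sxy = Σxy − (Σx)(Σy)/n = 399.528 − 518.6615 = -119.1335
b = Sxy/Sxx = -119.1335/27.115 = -4.393638
a = ȳ − b·x̄ = 16.1075 − (-4.393638)·4.025 = 33.791894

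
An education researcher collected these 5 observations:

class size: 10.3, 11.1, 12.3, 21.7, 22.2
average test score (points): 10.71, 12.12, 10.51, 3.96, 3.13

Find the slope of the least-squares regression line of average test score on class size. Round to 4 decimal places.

-0.6997

n = 5, Σx = 77.6, Σy = 40.43, Σxy = 529.536, Σx² = 1344.32
Sxx = Σx² − (Σx)²/n = 1344.32 − 1204.352 = 139.968
Sxy = Σxy − (Σx)(Σy)/n = 529.536 − 627.4736 = -97.9376
b = Sxy/Sxx = -97.9376/139.968 = -0.699714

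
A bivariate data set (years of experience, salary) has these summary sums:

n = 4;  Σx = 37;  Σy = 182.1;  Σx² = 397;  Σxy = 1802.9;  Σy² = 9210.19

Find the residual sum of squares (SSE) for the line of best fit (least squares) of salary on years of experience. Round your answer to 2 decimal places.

663.72

Sxx = Σx² − (Σx)²/n = 397 − 342.25 = 54.75
Sxy = Σxy − (Σx)(Σy)/n = 1802.9 − 1684.425 = 118.475
Syy = Σy² − (Σy)²/n = 9210.19 − 8290.1025 = 920.0875
b = Sxy/Sxx = 118.475/54.75 = 2.163927
SSE = Syy − b·Sxy = 920.0875 − 2.163927·118.475 = 663.716256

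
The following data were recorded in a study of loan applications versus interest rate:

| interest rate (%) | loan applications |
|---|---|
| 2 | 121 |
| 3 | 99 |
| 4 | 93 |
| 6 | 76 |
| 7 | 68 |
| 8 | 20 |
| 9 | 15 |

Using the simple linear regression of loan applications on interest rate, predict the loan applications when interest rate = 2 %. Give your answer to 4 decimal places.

121.9247

n = 7, Σx = 39, Σy = 492, Σxy = 2138, Σx² = 259
Sxx = Σx² − (Σx)²/n = 259 − 217.285714 = 41.714286
Sxy = Σxy − (Σx)(Σy)/n = 2138 − 2741.142857 = -603.142857
b = Sxy/Sxx = -603.142857/41.714286 = -14.458904
a = ȳ − b·x̄ = 70.285714 − (-14.458904)·5.571429 = 150.842466
ŷ(2) = a + b·2 = 150.842466 + (-14.458904)·2 = 121.924658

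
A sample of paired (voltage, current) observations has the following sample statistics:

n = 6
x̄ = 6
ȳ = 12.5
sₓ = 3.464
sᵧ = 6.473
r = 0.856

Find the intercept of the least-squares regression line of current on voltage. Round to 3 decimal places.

b = r · sᵧ/sₓ = 0.856 · 6.473/3.464 = 1.599564
a = ȳ − b·x̄ = 12.5 − 1.599564·6 = 2.902619

2.903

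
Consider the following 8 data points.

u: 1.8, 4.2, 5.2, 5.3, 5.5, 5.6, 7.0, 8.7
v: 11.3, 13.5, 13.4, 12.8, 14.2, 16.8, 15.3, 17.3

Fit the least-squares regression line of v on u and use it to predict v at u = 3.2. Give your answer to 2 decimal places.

n = 8, Σx = 43.3, Σy = 114.6, Σxy = 644.35, Σx² = 262.31
Sxx = Σx² − (Σx)²/n = 262.31 − 234.36125 = 27.94875
Sxy = Σxy − (Σx)(Σy)/n = 644.35 − 620.2725 = 24.0775
b = Sxy/Sxx = 24.0775/27.94875 = 0.861488
a = ȳ − b·x̄ = 14.325 − 0.861488·5.4125 = 9.662199
ŷ(3.2) = a + b·3.2 = 9.662199 + 0.861488·3.2 = 12.418959

12.42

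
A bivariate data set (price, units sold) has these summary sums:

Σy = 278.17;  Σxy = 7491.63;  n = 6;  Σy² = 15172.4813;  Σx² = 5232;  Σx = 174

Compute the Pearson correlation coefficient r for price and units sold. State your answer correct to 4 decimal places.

-0.8842

Sxx = Σx² − (Σx)²/n = 5232 − 5046 = 186
Sxy = Σxy − (Σx)(Σy)/n = 7491.63 − 8066.93 = -575.3
Syy = Σy² − (Σy)²/n = 15172.4813 − 12896.424817 = 2276.056483
r = Sxy/√(Sxx·Syy) = -575.3/√(423346.5059) = -575.3/650.650833 = -0.884192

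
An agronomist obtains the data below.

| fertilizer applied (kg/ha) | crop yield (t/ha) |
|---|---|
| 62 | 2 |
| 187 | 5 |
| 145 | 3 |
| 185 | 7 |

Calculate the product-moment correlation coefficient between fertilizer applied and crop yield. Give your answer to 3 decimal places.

0.844

n = 4, Σx = 579, Σy = 17, Σxy = 2789, Σx² = 94063, Σy² = 87
Sxx = Σx² − (Σx)²/n = 94063 − 83810.25 = 10252.75
Sxy = Σxy − (Σx)(Σy)/n = 2789 − 2460.75 = 328.25
Syy = Σy² − (Σy)²/n = 87 − 72.25 = 14.75
r = Sxy/√(Sxx·Syy) = 328.25/√(151228.0625) = 328.25/388.880525 = 0.844090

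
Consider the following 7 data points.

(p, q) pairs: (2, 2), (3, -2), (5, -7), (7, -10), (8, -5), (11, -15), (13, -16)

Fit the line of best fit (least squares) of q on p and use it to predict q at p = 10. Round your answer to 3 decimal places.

n = 7, Σx = 49, Σy = -53, Σxy = -520, Σx² = 441
Sxx = Σx² − (Σx)²/n = 441 − 343 = 98
Sxy = Σxy − (Σx)(Σy)/n = -520 − (-371) = -149
b = Sxy/Sxx = -149/98 = -1.520408
a = ȳ − b·x̄ = -7.571429 − (-1.520408)·7 = 3.071429
ŷ(10) = a + b·10 = 3.071429 + (-1.520408)·10 = -12.132653

-12.133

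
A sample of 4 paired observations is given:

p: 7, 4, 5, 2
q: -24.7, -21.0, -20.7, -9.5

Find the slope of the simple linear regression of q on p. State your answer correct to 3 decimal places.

-2.912

n = 4, Σx = 18, Σy = -75.9, Σxy = -379.4, Σx² = 94
Sxx = Σx² − (Σx)²/n = 94 − 81 = 13
Sxy = Σxy − (Σx)(Σy)/n = -379.4 − (-341.55) = -37.85
b = Sxy/Sxx = -37.85/13 = -2.911538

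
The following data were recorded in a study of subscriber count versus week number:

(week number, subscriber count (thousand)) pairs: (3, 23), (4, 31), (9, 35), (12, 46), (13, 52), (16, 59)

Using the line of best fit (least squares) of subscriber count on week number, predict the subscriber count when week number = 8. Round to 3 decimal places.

n = 6, Σx = 57, Σy = 246, Σxy = 2680, Σx² = 675
Sxx = Σx² − (Σx)²/n = 675 − 541.5 = 133.5
Sxy = Σxy − (Σx)(Σy)/n = 2680 − 2337 = 343
b = Sxy/Sxx = 343/133.5 = 2.569288
a = ȳ − b·x̄ = 41 − 2.569288·9.5 = 16.591760
ŷ(8) = a + b·8 = 16.591760 + 2.569288·8 = 37.146067

37.146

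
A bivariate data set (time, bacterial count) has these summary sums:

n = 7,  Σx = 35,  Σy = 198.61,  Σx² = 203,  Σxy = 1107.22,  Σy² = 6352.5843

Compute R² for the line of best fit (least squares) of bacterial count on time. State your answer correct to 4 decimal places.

0.6489

Sxx = Σx² − (Σx)²/n = 203 − 175 = 28
Sxy = Σxy − (Σx)(Σy)/n = 1107.22 − 993.05 = 114.17
Syy = Σy² − (Σy)²/n = 6352.5843 − 5635.133157 = 717.451143
R² = Sxy²/(Sxx·Syy) = (114.17)²/(28·717.451143) = 0.648864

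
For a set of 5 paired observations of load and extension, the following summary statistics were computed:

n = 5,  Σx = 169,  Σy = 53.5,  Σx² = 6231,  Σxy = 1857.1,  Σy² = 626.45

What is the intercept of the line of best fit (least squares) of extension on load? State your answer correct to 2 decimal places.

7.52

Sxx = Σx² − (Σx)²/n = 6231 − 5712.2 = 518.8
Sxy = Σxy − (Σx)(Σy)/n = 1857.1 − 1808.3 = 48.8
b = Sxy/Sxx = 48.8/518.8 = 0.094063
a = ȳ − b·x̄ = 10.7 − 0.094063·33.8 = 7.520663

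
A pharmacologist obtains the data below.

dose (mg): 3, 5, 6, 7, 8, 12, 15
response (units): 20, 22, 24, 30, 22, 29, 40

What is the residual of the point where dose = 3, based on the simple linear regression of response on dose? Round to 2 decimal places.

n = 7, Σx = 56, Σy = 187, Σxy = 1648, Σx² = 552
Sxx = Σx² − (Σx)²/n = 552 − 448 = 104
Sxy = Σxy − (Σx)(Σy)/n = 1648 − 1496 = 152
b = Sxy/Sxx = 152/104 = 1.461538
a = ȳ − b·x̄ = 26.714286 − 1.461538·8 = 15.021978
ŷ(3) = 15.021978 + 1.461538·3 = 19.406593
residual = y − ŷ = 20 − 19.406593 = 0.593407

0.59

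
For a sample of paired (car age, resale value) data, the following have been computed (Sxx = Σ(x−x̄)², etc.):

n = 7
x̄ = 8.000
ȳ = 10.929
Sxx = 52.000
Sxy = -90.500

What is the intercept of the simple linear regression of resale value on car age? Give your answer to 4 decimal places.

b = Sxy/Sxx = -90.5/52 = -1.740385
a = ȳ − b·x̄ = 10.929 − (-1.740385)·8 = 24.852077

24.8521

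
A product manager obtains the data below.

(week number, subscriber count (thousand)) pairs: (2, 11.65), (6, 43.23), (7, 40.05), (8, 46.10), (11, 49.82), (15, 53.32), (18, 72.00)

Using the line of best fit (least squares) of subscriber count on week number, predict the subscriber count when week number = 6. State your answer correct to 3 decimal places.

34.368

n = 7, Σx = 67, Σy = 316.17, Σxy = 3575.65, Σx² = 823
Sxx = Σx² − (Σx)²/n = 823 − 641.285714 = 181.714286
Sxy = Σxy − (Σx)(Σy)/n = 3575.65 − 3026.198571 = 549.451429
b = Sxy/Sxx = 549.451429/181.714286 = 3.023711
a = ȳ − b·x̄ = 45.167143 − 3.023711·9.571429 = 16.225912
ŷ(6) = a + b·6 = 16.225912 + 3.023711·6 = 34.368176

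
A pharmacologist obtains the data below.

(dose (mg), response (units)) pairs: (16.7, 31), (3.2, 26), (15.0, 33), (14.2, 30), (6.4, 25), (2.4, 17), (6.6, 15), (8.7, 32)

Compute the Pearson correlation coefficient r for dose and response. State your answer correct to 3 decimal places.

n = 8, Σx = 73.2, Σy = 209, Σxy = 2100.1, Σx² = 881.74, Σy² = 5789
Sxx = Σx² − (Σx)²/n = 881.74 − 669.78 = 211.96
Sxy = Σxy − (Σx)(Σy)/n = 2100.1 − 1912.35 = 187.75
Syy = Σy² − (Σy)²/n = 5789 − 5460.125 = 328.875
r = Sxy/√(Sxx·Syy) = 187.75/√(69708.345) = 187.75/264.023380 = 0.711111

0.711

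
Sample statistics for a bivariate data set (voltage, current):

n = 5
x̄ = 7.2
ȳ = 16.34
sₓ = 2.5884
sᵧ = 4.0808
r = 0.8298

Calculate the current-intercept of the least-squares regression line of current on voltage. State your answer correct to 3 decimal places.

b = r · sᵧ/sₓ = 0.8298 · 4.0808/2.5884 = 1.308240
a = ȳ − b·x̄ = 16.34 − 1.308240·7.2 = 6.920674

6.921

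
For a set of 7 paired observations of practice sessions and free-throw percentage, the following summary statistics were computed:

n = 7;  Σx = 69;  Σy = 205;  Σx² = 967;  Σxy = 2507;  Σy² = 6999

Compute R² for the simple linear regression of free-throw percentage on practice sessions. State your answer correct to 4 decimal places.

0.8281

Sxx = Σx² − (Σx)²/n = 967 − 680.142857 = 286.857143
Sxy = Σxy − (Σx)(Σy)/n = 2507 − 2020.714286 = 486.285714
Syy = Σy² − (Σy)²/n = 6999 − 6003.571429 = 995.428571
R² = Sxy²/(Sxx·Syy) = (486.285714)²/(286.857143·995.428571) = 0.828147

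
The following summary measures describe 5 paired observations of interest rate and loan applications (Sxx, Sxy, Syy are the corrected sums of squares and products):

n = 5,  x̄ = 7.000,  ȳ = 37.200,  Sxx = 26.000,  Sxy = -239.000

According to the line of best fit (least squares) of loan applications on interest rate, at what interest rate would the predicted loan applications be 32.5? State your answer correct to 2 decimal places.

7.51

b = Sxy/Sxx = -239/26 = -9.192308
a = ȳ − b·x̄ = 37.2 − (-9.192308)·7 = 101.546154
Set a + b·x = 32.5: x = (32.5 − 101.546154) / (-9.192308) = 7.511297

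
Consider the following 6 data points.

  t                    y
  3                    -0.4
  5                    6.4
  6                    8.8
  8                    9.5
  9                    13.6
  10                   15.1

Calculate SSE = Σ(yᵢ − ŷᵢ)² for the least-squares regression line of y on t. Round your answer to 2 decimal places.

9.57

n = 6, Σx = 41, Σy = 53, Σxy = 433, Σx² = 315, Σy² = 621.78
Sxx = Σx² − (Σx)²/n = 315 − 280.166667 = 34.833333
Sxy = Σxy − (Σx)(Σy)/n = 433 − 362.166667 = 70.833333
Syy = Σy² − (Σy)²/n = 621.78 − 468.166667 = 153.613333
b = Sxy/Sxx = 70.833333/34.833333 = 2.033493
SSE = Syy − b·Sxy = 153.613333 − 2.033493·70.833333 = 9.574258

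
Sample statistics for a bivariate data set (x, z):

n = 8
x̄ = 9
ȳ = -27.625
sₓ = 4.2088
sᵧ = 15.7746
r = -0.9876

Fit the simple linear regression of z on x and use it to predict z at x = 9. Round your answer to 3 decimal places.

b = r · sᵧ/sₓ = -0.9876 · 15.7746/4.2088 = -3.701529
a = ȳ − b·x̄ = -27.625 − (-3.701529)·9 = 5.688760
ŷ(9) = a + b·9 = 5.688760 + (-3.701529)·9 = -27.625

-27.625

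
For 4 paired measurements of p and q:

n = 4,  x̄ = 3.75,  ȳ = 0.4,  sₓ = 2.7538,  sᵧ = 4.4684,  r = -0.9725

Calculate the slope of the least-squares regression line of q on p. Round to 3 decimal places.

-1.578

b = r · sᵧ/sₓ = -0.9725 · 4.4684/2.7538 = -1.578008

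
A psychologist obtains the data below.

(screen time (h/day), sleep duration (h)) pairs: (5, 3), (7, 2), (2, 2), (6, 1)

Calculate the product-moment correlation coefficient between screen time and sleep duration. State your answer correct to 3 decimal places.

n = 4, Σx = 20, Σy = 8, Σxy = 39, Σx² = 114, Σy² = 18
Sxx = Σx² − (Σx)²/n = 114 − 100 = 14
Sxy = Σxy − (Σx)(Σy)/n = 39 − 40 = -1
Syy = Σy² − (Σy)²/n = 18 − 16 = 2
r = Sxy/√(Sxx·Syy) = -1/√(28) = -1/5.291503 = -0.188982

-0.189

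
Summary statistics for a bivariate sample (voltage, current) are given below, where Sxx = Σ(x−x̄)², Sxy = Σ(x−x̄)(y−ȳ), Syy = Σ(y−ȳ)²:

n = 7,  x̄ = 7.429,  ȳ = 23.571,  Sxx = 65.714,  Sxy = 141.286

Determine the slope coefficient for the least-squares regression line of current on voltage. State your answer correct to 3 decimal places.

2.150

b = Sxy/Sxx = 141.286/65.714 = 2.150014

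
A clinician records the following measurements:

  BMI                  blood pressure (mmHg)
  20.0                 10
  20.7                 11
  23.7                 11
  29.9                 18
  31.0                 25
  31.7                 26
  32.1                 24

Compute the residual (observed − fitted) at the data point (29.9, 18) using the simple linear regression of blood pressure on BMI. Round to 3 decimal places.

n = 7, Σx = 189.1, Σy = 125, Σxy = 3596.2, Σx² = 5280.49
Sxx = Σx² − (Σx)²/n = 5280.49 − 5108.401429 = 172.088571
Sxy = Σxy − (Σx)(Σy)/n = 3596.2 − 3376.785714 = 219.414286
b = Sxy/Sxx = 219.414286/172.088571 = 1.275008
a = ȳ − b·x̄ = 17.857143 − 1.275008·27.014286 = -16.586284
ŷ(29.9) = -16.586284 + 1.275008·29.9 = 21.536451
residual = y − ŷ = 18 − 21.536451 = -3.536451

-3.536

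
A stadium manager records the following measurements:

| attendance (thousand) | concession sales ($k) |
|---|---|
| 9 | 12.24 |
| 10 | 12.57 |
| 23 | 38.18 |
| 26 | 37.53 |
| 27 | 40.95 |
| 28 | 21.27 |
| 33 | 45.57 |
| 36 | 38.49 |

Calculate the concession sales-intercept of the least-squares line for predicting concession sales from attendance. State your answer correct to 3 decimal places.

n = 8, Σx = 192, Σy = 246.8, Σxy = 6680.44, Σx² = 5284
Sxx = Σx² − (Σx)²/n = 5284 − 4608 = 676
Sxy = Σxy − (Σx)(Σy)/n = 6680.44 − 5923.2 = 757.24
b = Sxy/Sxx = 757.24/676 = 1.120178
a = ȳ − b·x̄ = 30.85 − 1.120178·24 = 3.965740

3.966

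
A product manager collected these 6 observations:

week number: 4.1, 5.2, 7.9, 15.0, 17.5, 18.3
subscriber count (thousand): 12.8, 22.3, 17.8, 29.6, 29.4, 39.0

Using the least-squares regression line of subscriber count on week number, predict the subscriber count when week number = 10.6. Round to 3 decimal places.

n = 6, Σx = 68, Σy = 150.9, Σxy = 1981.26, Σx² = 972.4
Sxx = Σx² − (Σx)²/n = 972.4 − 770.666667 = 201.733333
Sxy = Σxy − (Σx)(Σy)/n = 1981.26 − 1710.2 = 271.06
b = Sxy/Sxx = 271.06/201.733333 = 1.343655
a = ȳ − b·x̄ = 25.15 − 1.343655·11.333333 = 9.921910
ŷ(10.6) = a + b·10.6 = 9.921910 + 1.343655·10.6 = 24.164653

24.165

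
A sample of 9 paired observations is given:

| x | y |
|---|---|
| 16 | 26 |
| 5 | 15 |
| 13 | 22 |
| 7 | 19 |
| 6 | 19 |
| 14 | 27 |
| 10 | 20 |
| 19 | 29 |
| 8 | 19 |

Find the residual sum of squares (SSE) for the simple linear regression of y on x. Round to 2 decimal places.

15.15

n = 9, Σx = 98, Σy = 196, Σxy = 2305, Σx² = 1256, Σy² = 4438
Sxx = Σx² − (Σx)²/n = 1256 − 1067.111111 = 188.888889
Sxy = Σxy − (Σx)(Σy)/n = 2305 − 2134.222222 = 170.777778
Syy = Σy² − (Σy)²/n = 4438 − 4268.444444 = 169.555556
b = Sxy/Sxx = 170.777778/188.888889 = 0.904118
SSE = Syy − b·Sxy = 169.555556 − 0.904118·170.777778 = 15.152353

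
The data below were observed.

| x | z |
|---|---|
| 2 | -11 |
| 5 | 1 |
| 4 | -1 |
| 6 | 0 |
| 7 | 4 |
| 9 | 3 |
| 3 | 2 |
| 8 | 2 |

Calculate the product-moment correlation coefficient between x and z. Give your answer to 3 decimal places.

0.692

n = 8, Σx = 44, Σy = 0, Σxy = 56, Σx² = 284, Σy² = 156
Sxx = Σx² − (Σx)²/n = 284 − 242 = 42
Sxy = Σxy − (Σx)(Σy)/n = 56 − 0 = 56
Syy = Σy² − (Σy)²/n = 156 − 0 = 156
r = Sxy/√(Sxx·Syy) = 56/√(6552) = 56/80.944425 = 0.691833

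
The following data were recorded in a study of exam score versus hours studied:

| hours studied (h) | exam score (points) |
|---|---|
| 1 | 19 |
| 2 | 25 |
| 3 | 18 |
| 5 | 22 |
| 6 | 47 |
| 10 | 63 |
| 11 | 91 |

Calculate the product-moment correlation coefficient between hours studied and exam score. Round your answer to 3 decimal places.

0.927

n = 7, Σx = 38, Σy = 285, Σxy = 2146, Σx² = 296, Σy² = 16253
Sxx = Σx² − (Σx)²/n = 296 − 206.285714 = 89.714286
Sxy = Σxy − (Σx)(Σy)/n = 2146 − 1547.142857 = 598.857143
Syy = Σy² − (Σy)²/n = 16253 − 11603.571429 = 4649.428571
r = Sxy/√(Sxx·Syy) = 598.857143/√(417120.163265) = 598.857143/645.848406 = 0.927241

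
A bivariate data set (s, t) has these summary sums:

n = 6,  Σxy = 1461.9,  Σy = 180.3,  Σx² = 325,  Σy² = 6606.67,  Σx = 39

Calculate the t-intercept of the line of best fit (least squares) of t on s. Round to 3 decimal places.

Sxx = Σx² − (Σx)²/n = 325 − 253.5 = 71.5
Sxy = Σxy − (Σx)(Σy)/n = 1461.9 − 1171.95 = 289.95
b = Sxy/Sxx = 289.95/71.5 = 4.055245
a = ȳ − b·x̄ = 30.05 − 4.055245·6.5 = 3.690909

3.691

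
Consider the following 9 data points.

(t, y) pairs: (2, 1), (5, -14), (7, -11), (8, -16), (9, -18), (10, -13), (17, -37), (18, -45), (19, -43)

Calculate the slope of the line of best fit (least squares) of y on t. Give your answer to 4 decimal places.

-2.5563

n = 9, Σx = 95, Σy = -196, Σxy = -2821, Σx² = 1297
Sxx = Σx² − (Σx)²/n = 1297 − 1002.777778 = 294.222222
Sxy = Σxy − (Σx)(Σy)/n = -2821 − (-2068.888889) = -752.111111
b = Sxy/Sxx = -752.111111/294.222222 = -2.556269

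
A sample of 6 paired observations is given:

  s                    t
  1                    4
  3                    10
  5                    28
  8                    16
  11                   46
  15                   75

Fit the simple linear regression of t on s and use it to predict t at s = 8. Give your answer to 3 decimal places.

n = 6, Σx = 43, Σy = 179, Σxy = 1933, Σx² = 445
Sxx = Σx² − (Σx)²/n = 445 − 308.166667 = 136.833333
Sxy = Σxy − (Σx)(Σy)/n = 1933 − 1282.833333 = 650.166667
b = Sxy/Sxx = 650.166667/136.833333 = 4.751523
a = ȳ − b·x̄ = 29.833333 − 4.751523·7.166667 = -4.219245
ŷ(8) = a + b·8 = -4.219245 + 4.751523·8 = 33.792935

33.793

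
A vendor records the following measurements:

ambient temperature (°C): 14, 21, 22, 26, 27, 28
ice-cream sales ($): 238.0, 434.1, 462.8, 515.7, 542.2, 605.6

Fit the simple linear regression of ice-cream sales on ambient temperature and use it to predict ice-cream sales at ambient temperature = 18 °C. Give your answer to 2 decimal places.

n = 6, Σx = 138, Σy = 2798.4, Σxy = 67634.1, Σx² = 3310
Sxx = Σx² − (Σx)²/n = 3310 − 3174 = 136
Sxy = Σxy − (Σx)(Σy)/n = 67634.1 − 64363.2 = 3270.9
b = Sxy/Sxx = 3270.9/136 = 24.050735
a = ȳ − b·x̄ = 466.4 − 24.050735·23 = -86.766912
ŷ(18) = a + b·18 = -86.766912 + 24.050735·18 = 346.146324

346.15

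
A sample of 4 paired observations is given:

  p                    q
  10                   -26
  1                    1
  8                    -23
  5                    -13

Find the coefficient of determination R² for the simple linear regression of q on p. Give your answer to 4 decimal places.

n = 4, Σx = 24, Σy = -61, Σxy = -508, Σx² = 190, Σy² = 1375
Sxx = Σx² − (Σx)²/n = 190 − 144 = 46
Sxy = Σxy − (Σx)(Σy)/n = -508 − (-366) = -142
Syy = Σy² − (Σy)²/n = 1375 − 930.25 = 444.75
R² = Sxy²/(Sxx·Syy) = (-142)²/(46·444.75) = 0.985605

0.9856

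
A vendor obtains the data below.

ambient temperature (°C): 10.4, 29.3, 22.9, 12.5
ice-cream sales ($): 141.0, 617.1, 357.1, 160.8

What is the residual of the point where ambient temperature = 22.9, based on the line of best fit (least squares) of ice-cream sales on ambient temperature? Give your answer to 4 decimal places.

n = 4, Σx = 75.1, Σy = 1276, Σxy = 29735.02, Σx² = 1647.31
Sxx = Σx² − (Σx)²/n = 1647.31 − 1410.0025 = 237.3075
Sxy = Σxy − (Σx)(Σy)/n = 29735.02 − 23956.9 = 5778.12
b = Sxy/Sxx = 5778.12/237.3075 = 24.348662
a = ȳ − b·x̄ = 319 − 24.348662·18.775 = -138.146121
ŷ(22.9) = -138.146121 + 24.348662·22.9 = 419.438229
residual = y − ŷ = 357.1 − 419.438229 = -62.338229

-62.3382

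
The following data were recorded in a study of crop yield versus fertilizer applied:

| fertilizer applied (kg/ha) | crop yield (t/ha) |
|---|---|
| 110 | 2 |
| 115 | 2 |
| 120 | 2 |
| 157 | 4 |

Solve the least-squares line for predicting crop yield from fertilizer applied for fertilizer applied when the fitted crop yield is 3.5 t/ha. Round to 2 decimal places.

n = 4, Σx = 502, Σy = 10, Σxy = 1318, Σx² = 64374
Sxx = Σx² − (Σx)²/n = 64374 − 63001 = 1373
Sxy = Σxy − (Σx)(Σy)/n = 1318 − 1255 = 63
b = Sxy/Sxx = 63/1373 = 0.045885
a = ȳ − b·x̄ = 2.5 − 0.045885·125.5 = -3.258558
Set a + b·x = 3.5: x = (3.5 − (-3.258558)) / 0.045885 = 147.293651

147.29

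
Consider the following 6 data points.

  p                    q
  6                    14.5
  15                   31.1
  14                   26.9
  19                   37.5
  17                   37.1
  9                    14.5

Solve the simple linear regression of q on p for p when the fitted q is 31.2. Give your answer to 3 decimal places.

n = 6, Σx = 80, Σy = 161.6, Σxy = 2403.8, Σx² = 1188
Sxx = Σx² − (Σx)²/n = 1188 − 1066.666667 = 121.333333
Sxy = Σxy − (Σx)(Σy)/n = 2403.8 − 2154.666667 = 249.133333
b = Sxy/Sxx = 249.133333/121.333333 = 2.053297
a = ȳ − b·x̄ = 26.933333 − 2.053297·13.333333 = -0.443956
Set a + b·x = 31.2: x = (31.2 − (-0.443956)) / 2.053297 = 15.411292

15.411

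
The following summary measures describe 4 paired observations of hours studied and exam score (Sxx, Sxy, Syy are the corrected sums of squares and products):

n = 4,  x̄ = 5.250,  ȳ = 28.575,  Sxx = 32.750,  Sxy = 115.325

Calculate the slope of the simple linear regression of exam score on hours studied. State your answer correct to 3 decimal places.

3.521

b = Sxy/Sxx = 115.325/32.75 = 3.521374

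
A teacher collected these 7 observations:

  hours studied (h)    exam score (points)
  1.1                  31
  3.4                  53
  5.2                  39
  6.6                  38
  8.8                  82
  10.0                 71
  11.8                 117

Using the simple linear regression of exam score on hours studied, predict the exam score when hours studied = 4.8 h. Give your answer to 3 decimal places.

48.456

n = 7, Σx = 46.9, Σy = 431, Σxy = 3480.1, Σx² = 400.05
Sxx = Σx² − (Σx)²/n = 400.05 − 314.23 = 85.82
Sxy = Σxy − (Σx)(Σy)/n = 3480.1 − 2887.7 = 592.4
b = Sxy/Sxx = 592.4/85.82 = 6.902820
a = ȳ − b·x̄ = 61.571429 − 6.902820·6.7 = 15.322536
ŷ(4.8) = a + b·4.8 = 15.322536 + 6.902820·4.8 = 48.456071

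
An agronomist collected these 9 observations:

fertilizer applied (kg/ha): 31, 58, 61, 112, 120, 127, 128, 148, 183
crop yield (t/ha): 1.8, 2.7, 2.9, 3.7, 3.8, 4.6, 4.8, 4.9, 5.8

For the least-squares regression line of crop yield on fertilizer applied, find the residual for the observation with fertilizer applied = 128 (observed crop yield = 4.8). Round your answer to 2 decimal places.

0.39

n = 9, Σx = 968, Σy = 35, Σxy = 4244.9, Σx² = 122896
Sxx = Σx² − (Σx)²/n = 122896 − 104113.777778 = 18782.222222
Sxy = Σxy − (Σx)(Σy)/n = 4244.9 − 3764.444444 = 480.455556
b = Sxy/Sxx = 480.455556/18782.222222 = 0.025580
a = ȳ − b·x̄ = 3.888889 − 0.025580·107.555556 = 1.137582
ŷ(128) = 1.137582 + 0.025580·128 = 4.411865
residual = y − ŷ = 4.8 − 4.411865 = 0.388135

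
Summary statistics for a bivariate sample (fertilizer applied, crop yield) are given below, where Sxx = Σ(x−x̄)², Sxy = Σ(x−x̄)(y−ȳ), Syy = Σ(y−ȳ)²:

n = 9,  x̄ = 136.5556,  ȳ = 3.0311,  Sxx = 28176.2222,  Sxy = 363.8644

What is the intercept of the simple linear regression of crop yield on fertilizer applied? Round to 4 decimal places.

1.2676

b = Sxy/Sxx = 363.8644/28176.2222 = 0.012914
a = ȳ − b·x̄ = 3.0311 − 0.012914·136.5556 = 1.267637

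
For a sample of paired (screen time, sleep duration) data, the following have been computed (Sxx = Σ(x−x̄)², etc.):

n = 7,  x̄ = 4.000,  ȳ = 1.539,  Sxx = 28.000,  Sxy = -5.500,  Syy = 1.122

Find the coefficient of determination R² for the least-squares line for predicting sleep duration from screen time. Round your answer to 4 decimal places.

R² = Sxy²/(Sxx·Syy) = (-5.5)²/(28·1.122) = 0.962885

0.9629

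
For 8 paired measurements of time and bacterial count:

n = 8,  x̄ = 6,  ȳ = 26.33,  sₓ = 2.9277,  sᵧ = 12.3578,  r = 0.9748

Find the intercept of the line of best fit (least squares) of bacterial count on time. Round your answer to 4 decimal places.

b = r · sᵧ/sₓ = 0.9748 · 12.3578/2.9277 = 4.114624
a = ȳ − b·x̄ = 26.33 − 4.114624·6 = 1.642259

1.6423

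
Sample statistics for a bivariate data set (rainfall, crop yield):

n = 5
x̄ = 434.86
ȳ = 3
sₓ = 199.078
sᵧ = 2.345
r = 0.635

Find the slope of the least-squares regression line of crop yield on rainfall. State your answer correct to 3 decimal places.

b = r · sᵧ/sₓ = 0.635 · 2.345/199.078 = 0.007480

0.007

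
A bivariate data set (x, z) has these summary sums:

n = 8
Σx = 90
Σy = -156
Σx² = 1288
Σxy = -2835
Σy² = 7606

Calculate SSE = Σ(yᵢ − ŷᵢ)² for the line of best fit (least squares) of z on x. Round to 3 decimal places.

330.243

Sxx = Σx² − (Σx)²/n = 1288 − 1012.5 = 275.5
Sxy = Σxy − (Σx)(Σy)/n = -2835 − (-1755) = -1080
Syy = Σy² − (Σy)²/n = 7606 − 3042 = 4564
b = Sxy/Sxx = -1080/275.5 = -3.920145
SSE = Syy − b·Sxy = 4564 − (-3.920145)·(-1080) = 330.243194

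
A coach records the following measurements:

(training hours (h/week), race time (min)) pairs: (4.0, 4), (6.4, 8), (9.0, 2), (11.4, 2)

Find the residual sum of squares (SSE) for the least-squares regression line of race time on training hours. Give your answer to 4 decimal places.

16.4889

n = 4, Σx = 30.8, Σy = 16, Σxy = 108, Σx² = 267.92, Σy² = 88
Sxx = Σx² − (Σx)²/n = 267.92 − 237.16 = 30.76
Sxy = Σxy − (Σx)(Σy)/n = 108 − 123.2 = -15.2
Syy = Σy² − (Σy)²/n = 88 − 64 = 24
b = Sxy/Sxx = -15.2/30.76 = -0.494148
SSE = Syy − b·Sxy = 24 − (-0.494148)·(-15.2) = 16.488947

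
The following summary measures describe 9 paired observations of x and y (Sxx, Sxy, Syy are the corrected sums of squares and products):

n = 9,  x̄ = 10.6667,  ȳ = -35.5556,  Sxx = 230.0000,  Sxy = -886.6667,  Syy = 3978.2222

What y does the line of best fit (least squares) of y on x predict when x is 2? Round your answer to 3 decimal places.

-2.145

b = Sxy/Sxx = -886.6667/230 = -3.855073
a = ȳ − b·x̄ = -35.5556 − (-3.855073)·10.6667 = 5.565303
ŷ(2) = a + b·2 = 5.565303 + (-3.855073)·2 = -2.144842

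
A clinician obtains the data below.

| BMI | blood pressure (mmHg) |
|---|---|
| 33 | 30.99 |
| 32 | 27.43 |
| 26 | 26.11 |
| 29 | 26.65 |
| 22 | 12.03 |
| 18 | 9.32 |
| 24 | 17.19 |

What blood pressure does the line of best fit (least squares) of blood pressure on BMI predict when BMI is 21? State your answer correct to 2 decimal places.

n = 7, Σx = 184, Σy = 149.72, Σxy = 4197.12, Σx² = 5014
Sxx = Σx² − (Σx)²/n = 5014 − 4836.571429 = 177.428571
Sxy = Σxy − (Σx)(Σy)/n = 4197.12 − 3935.497143 = 261.622857
b = Sxy/Sxx = 261.622857/177.428571 = 1.474525
a = ȳ − b·x̄ = 21.388571 − 1.474525·26.285714 = -17.370370
ŷ(21) = a + b·21 = -17.370370 + 1.474525·21 = 13.594654

13.59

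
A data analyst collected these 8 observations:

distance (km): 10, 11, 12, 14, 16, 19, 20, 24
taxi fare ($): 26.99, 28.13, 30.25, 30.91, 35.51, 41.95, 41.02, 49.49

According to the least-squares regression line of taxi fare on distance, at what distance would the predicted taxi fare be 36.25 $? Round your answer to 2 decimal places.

16.20

n = 8, Σx = 126, Σy = 284.25, Σxy = 4748.44, Σx² = 2154
Sxx = Σx² − (Σx)²/n = 2154 − 1984.5 = 169.5
Sxy = Σxy − (Σx)(Σy)/n = 4748.44 − 4476.9375 = 271.5025
b = Sxy/Sxx = 271.5025/169.5 = 1.601785
a = ȳ − b·x̄ = 35.53125 − 1.601785·15.75 = 10.303142
Set a + b·x = 36.25: x = (36.25 − 10.303142) / 1.601785 = 16.198718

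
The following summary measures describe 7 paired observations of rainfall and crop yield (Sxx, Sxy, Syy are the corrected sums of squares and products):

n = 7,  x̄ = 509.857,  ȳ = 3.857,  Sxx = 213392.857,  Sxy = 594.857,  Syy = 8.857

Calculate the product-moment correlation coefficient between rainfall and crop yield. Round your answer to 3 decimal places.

0.433

r = Sxy/√(Sxx·Syy) = 594.857/√(1890020.534449) = 594.857/1374.780177 = 0.432692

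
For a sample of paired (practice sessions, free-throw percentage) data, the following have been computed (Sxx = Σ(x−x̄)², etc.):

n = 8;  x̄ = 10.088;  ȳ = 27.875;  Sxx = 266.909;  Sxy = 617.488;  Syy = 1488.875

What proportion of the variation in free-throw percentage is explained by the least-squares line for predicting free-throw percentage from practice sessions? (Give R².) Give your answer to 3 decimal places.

0.959

R² = Sxy²/(Sxx·Syy) = (617.488)²/(266.909·1488.875) = 0.959479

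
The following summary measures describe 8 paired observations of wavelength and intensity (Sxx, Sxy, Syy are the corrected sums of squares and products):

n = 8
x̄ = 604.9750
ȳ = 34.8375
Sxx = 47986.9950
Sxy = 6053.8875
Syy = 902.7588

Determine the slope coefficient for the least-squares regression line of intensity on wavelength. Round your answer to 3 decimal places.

0.126

b = Sxy/Sxx = 6053.8875/47986.995 = 0.126157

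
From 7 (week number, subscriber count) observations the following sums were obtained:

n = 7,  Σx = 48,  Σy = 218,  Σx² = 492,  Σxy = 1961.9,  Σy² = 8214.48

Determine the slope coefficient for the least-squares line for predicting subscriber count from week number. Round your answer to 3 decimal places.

2.868

Sxx = Σx² − (Σx)²/n = 492 − 329.142857 = 162.857143
Sxy = Σxy − (Σx)(Σy)/n = 1961.9 − 1494.857143 = 467.042857
b = Sxy/Sxx = 467.042857/162.857143 = 2.867807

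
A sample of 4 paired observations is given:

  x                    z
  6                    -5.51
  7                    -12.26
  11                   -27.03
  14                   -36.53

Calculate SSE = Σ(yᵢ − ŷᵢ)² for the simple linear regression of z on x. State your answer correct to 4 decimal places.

6.1495

n = 4, Σx = 38, Σy = -81.33, Σxy = -927.63, Σx² = 402, Σy² = 2245.7295
Sxx = Σx² − (Σx)²/n = 402 − 361 = 41
Sxy = Σxy − (Σx)(Σy)/n = -927.63 − (-772.635) = -154.995
Syy = Σy² − (Σy)²/n = 2245.7295 − 1653.642225 = 592.087275
b = Sxy/Sxx = -154.995/41 = -3.780366
SSE = Syy − b·Sxy = 592.087275 − (-3.780366)·(-154.995) = 6.149470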